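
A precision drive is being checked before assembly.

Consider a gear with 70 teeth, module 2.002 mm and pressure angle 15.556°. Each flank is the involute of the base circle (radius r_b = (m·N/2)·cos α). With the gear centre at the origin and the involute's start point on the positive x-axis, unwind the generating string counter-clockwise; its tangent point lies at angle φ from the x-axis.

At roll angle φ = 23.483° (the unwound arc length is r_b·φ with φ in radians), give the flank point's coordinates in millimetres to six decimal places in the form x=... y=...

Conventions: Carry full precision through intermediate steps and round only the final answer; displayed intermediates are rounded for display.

x=72.937019 y=1.523293

single-mesh involute tooth geometry (70T wheel at module 2.002)
pitch radius r_p = m·N/2 = 2.002·70/2 = 70.070000
base radius r_b = r_p·cos α = 70.070000·cos 15.556° = 67.503252
roll angle φ = 23.483° = 0.40985567 rad
x = r_b·(cos φ + φ·sin φ) = 72.937019
y = r_b·(sin φ − φ·cos φ) = 1.523293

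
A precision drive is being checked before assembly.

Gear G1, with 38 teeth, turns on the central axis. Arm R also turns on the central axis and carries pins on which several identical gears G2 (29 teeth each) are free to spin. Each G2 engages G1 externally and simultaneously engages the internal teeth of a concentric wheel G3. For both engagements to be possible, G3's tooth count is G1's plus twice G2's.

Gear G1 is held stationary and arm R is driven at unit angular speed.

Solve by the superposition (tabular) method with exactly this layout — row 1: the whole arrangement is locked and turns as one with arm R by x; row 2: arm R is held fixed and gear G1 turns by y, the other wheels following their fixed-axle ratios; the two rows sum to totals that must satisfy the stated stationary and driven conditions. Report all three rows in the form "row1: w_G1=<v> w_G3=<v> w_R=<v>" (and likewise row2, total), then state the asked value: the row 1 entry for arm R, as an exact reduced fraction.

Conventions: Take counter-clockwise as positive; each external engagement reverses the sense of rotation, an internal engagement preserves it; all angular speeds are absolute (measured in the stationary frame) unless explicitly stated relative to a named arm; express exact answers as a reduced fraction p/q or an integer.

row1: w_G1=1 w_G3=1 w_R=1
row2: w_G1=-1 w_G3=19/48 w_R=0
total: w_G1=0 w_G3=67/48 w_R=1
asked value: 1

topology: planetary set — G1 38T / G2 29T / G3 96T, arm = carrier (Willis)
superposition row 1 [locked train]: every member turns x
row 2 — arm fixed, fixed-axis ratios: sun y, ring −(38/96)·y, arm 0
boundary: total ω_sun = x + y = 0 and total ω_arm = x = 1  ⇒  y = -1, x = 1
row 2 ring = −(38/96)·(-1) = 19/48
totals (row 1 + row 2): sun 1 + (-1) = 0, ring 1 + 19/48 = 67/48, arm 1 + 0 = 1
asked cell (row1, arm) = 1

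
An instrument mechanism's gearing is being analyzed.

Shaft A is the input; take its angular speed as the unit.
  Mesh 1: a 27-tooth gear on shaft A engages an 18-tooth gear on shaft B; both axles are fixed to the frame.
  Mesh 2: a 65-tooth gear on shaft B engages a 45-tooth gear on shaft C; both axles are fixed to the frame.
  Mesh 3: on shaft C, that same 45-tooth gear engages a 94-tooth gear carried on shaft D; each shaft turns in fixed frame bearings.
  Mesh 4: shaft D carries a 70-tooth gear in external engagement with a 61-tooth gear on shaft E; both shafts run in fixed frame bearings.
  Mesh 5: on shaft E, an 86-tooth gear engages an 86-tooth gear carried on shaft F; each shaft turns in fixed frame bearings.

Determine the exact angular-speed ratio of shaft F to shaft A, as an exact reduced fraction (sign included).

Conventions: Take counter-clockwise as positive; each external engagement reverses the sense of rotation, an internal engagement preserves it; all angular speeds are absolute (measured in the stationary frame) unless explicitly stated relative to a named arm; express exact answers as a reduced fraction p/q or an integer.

-6825/5734

class = fixed-axis compound train [5 meshes; 5 ratios multiply, 5 sense flips]
mesh 1 [27T→18T]: running ratio 3/2, sense −
mesh 2 [65T→45T]: running ratio 13/6, sense +
mesh 3 [45T→94T]: running ratio 195/188, sense −
mesh 4 [70T→61T]: running ratio 6825/5734, sense +
mesh 5 [86T→86T]: running ratio 6825/5734, sense −
ω_out/ω_in = -6825/5734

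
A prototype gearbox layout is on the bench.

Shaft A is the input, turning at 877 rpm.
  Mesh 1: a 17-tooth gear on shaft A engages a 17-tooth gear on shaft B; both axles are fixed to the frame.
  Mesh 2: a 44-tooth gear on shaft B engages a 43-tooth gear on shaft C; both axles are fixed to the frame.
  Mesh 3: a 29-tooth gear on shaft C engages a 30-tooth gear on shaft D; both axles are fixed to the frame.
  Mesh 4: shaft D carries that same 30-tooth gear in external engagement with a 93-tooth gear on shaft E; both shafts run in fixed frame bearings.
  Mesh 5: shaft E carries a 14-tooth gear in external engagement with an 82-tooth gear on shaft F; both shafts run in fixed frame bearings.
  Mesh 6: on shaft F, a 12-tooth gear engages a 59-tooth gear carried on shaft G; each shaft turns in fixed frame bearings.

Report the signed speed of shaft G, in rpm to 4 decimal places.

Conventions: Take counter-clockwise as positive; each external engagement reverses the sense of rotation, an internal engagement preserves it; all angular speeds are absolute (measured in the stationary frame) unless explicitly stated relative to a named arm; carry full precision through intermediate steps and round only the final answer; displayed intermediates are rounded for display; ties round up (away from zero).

class = fixed-axis compound train [6 meshes; 6 ratios multiply, 6 sense flips]
mesh 1 [17T→17T]: ω = 877.0000×17/17 = 877.0000 rpm, sense flips to −
mesh 2 [44T→43T]: ω = 877.0000×44/43 = 897.3953 rpm, sense flips to +
mesh 3 [29T→30T]: ω = 897.3953×29/30 = 867.4822 rpm, sense flips to −
mesh 4 [30T→93T]: ω = 867.4822×30/93 = 279.8330 rpm, sense flips to +
mesh 5 [14T→82T]: ω = 279.8330×14/82 = 47.7764 rpm, sense flips to −
mesh 6 [12T→59T]: ω = 47.7764×12/59 = 9.7172 rpm, sense flips to +
signed output speed = +9.7172 rpm

+9.7172 rpm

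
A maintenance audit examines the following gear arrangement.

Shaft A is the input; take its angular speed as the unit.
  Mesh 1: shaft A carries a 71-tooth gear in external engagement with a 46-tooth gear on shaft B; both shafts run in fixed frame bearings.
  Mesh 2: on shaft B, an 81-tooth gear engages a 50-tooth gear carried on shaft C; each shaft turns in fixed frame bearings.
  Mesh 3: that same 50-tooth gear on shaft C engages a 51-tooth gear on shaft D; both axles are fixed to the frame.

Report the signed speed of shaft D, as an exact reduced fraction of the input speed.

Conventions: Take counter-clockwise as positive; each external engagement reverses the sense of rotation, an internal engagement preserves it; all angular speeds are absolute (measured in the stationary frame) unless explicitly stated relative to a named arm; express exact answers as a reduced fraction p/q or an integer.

-1917/782

3-mesh fixed-axis compound train (all bearings frame-fixed)
mesh 1 [71T→46T]: |ω|/ω_in = 1×71/46 = 71/46, sense flips to −
mesh 2 [81T→50T]: |ω|/ω_in = (71/46)×81/50 = 5751/2300, sense flips to +
mesh 3 [50T→51T]: |ω|/ω_in = (5751/2300)×50/51 = 1917/782, sense flips to −
signed output speed (× input speed) = -1917/782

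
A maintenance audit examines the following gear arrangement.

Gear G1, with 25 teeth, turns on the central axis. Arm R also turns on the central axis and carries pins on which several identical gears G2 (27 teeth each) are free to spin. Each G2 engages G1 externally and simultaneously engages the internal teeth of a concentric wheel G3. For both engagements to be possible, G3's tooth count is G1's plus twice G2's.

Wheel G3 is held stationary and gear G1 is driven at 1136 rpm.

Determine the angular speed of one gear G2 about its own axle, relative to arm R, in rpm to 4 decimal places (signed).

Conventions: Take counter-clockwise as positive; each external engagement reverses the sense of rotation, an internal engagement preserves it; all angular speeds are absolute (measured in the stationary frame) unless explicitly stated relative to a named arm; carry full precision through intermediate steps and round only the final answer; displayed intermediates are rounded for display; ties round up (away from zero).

-799.0028 rpm

topology: planetary set — G1 25T / G2 27T / G3 79T, arm = carrier (Willis)
normalise by the input: solve with ω_sun = 1, then scale by 1136 rpm
ring teeth: 25 + 2·27 = 79
25(ω_sun−ω_arm) = −79(ω_ring−ω_arm),  ω_ring = 0, ω_sun = 1
25(1−ω_arm) = −79(0−ω_arm)  ⇒  104·ω_arm = 25  ⇒  ω_arm = 25/104
sun–planet mesh: 25·(1−25/104) = −27·(ω_p−ω_arm)  ⇒  ω_p−ω_arm = -1975/2808
scale: ω_p−ω_arm = -1975/2808 × 1136 rpm = -799.0028 rpm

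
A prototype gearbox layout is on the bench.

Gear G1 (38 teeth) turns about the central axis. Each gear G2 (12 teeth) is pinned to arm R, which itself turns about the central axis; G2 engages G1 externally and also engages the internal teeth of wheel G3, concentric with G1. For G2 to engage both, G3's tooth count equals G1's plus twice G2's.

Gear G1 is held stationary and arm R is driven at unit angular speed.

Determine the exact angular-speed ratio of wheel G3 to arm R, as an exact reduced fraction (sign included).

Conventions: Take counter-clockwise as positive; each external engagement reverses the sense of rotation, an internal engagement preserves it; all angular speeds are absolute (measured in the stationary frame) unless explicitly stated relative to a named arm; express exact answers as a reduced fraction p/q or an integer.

50/31

recognized (axles ride arm R): planetary set, 38/12/62 teeth
ring teeth: 38 + 2·12 = 62
38(ω_sun−ω_arm) = −62(ω_ring−ω_arm),  ω_sun = 0, ω_arm = 1
ω_ring = 1 − (38/62)(0−1) = 50/31
ω_out/ω_in = 50/31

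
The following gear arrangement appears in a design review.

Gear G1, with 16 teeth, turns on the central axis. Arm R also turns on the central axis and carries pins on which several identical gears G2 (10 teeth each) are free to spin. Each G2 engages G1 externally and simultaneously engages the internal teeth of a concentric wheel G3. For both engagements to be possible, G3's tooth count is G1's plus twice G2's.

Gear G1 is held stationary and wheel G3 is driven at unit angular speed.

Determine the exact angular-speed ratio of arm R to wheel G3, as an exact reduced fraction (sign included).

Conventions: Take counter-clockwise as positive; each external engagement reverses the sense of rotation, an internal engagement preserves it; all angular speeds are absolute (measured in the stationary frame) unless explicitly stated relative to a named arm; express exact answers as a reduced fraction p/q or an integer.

9/13

planetary set (16T centre, 10T on arm, 36T internal) — Willis relation
ring teeth: 16 + 2·10 = 36
16(ω_sun−ω_arm) = −36(ω_ring−ω_arm),  ω_sun = 0, ω_ring = 1
16(0−ω_arm) = −36(1−ω_arm)  ⇒  52·ω_arm = 36  ⇒  ω_arm = 9/13
ω_out/ω_in = 9/13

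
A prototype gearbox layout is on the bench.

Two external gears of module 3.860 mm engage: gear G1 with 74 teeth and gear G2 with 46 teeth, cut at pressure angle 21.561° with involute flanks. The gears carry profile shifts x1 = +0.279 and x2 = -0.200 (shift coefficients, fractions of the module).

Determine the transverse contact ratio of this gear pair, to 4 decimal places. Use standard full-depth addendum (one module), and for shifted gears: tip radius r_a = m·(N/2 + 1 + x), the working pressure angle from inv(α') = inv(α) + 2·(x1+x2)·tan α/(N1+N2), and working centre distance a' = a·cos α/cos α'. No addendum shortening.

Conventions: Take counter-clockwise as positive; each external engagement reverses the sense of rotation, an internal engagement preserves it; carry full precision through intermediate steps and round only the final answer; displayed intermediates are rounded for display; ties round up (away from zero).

1.6907

class = single-mesh tooth geometry [involute pair 74T × 46T, m = 3.860]
base radii: r_b1 = 132.826434, r_b2 = 82.567783
tip radii: r_a1 = 147.756940, r_a2 = 91.868000
inv(α') = inv(21.561°) + 2·(+0.279-0.200)·tan α/(74+46) = 0.01935067  ⇒  α' = 21.75008°
a' = a·cos α / cos α' = 231.6000·cos 21.561°/cos 21.75008° = 231.903670
action lengths: √(r_a1²−r_b1²) = 64.724429, √(r_a2²−r_b2²) = 40.277669
base pitch p_b = π·m·cos α = 11.278015
CR = (64.724429 + 40.277669 − 231.903670·sin 21.75008°)/11.278015 = 1.690736
contact ratio ≈ 1.6907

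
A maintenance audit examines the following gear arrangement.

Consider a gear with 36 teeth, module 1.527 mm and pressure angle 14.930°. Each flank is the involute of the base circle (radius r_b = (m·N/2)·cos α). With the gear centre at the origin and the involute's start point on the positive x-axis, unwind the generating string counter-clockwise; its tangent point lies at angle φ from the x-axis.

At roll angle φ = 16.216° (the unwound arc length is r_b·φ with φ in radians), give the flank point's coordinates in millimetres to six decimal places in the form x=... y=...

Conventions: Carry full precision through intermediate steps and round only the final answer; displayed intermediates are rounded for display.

single-mesh involute tooth geometry (36T wheel at module 1.527)
pitch radius r_p = m·N/2 = 1.527·36/2 = 27.486000
base radius r_b = r_p·cos α = 27.486000·cos 14.930° = 26.558109
roll angle φ = 16.216° = 0.28302259 rad
x = r_b·(cos φ + φ·sin φ) = 27.600579
y = r_b·(sin φ − φ·cos φ) = 0.199093

x=27.600579 y=0.199093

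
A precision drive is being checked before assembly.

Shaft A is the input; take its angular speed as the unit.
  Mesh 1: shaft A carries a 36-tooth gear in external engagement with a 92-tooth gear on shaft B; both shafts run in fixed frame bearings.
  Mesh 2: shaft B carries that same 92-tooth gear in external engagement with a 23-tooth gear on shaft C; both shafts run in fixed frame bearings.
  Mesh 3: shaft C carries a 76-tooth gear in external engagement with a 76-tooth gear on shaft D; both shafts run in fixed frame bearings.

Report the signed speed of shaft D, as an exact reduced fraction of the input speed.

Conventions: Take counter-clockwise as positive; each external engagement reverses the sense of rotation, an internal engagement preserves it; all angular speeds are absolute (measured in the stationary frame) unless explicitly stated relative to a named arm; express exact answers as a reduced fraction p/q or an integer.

3-mesh fixed-axis compound train (all bearings frame-fixed)
mesh 1 [36T→92T]: |ω|/ω_in = 1×36/92 = 9/23, sense flips to −
mesh 2 [92T→23T]: |ω|/ω_in = (9/23)×92/23 = 36/23, sense flips to +
mesh 3 [76T→76T]: |ω|/ω_in = (36/23)×76/76 = 36/23, sense flips to −
signed output speed (× input speed) = -36/23

-36/23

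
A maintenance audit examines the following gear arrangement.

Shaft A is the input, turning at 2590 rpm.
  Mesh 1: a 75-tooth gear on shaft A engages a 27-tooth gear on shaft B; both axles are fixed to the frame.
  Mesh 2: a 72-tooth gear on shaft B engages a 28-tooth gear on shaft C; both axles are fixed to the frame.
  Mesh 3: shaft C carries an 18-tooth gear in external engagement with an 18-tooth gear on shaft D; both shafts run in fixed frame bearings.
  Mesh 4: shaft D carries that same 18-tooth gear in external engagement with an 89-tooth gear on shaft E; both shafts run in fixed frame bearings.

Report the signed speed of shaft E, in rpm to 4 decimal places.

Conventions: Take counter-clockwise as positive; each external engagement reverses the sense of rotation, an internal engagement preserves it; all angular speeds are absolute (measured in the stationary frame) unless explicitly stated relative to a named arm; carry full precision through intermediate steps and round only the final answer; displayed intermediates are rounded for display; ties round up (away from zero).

recognized (5 fixed axles, 4 meshes): fixed-axis compound train
mesh 1 [75T→27T]: ω = 2590.0000×75/27 = 7194.4444 rpm, sense flips to −
mesh 2 [72T→28T]: ω = 7194.4444×72/28 = 18500.0000 rpm, sense flips to +
mesh 3 [18T→18T]: ω = 18500.0000×18/18 = 18500.0000 rpm, sense flips to −
mesh 4 [18T→89T]: ω = 18500.0000×18/89 = 3741.5730 rpm, sense flips to +
signed output speed = +3741.5730 rpm

+3741.5730 rpm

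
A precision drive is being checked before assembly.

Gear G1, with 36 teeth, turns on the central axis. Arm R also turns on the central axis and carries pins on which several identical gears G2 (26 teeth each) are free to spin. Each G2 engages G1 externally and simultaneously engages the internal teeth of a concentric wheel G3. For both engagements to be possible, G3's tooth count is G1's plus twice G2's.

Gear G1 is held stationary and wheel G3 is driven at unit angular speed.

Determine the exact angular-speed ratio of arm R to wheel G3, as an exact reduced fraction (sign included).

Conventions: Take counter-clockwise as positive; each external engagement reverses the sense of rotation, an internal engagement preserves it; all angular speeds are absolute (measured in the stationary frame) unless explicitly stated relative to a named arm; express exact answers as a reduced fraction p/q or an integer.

22/31

recognized (axles ride arm R): planetary set, 36/26/88 teeth
ring teeth: 36 + 2·26 = 88
36(ω_sun−ω_arm) = −88(ω_ring−ω_arm),  ω_sun = 0, ω_ring = 1
36(0−ω_arm) = −88(1−ω_arm)  ⇒  124·ω_arm = 88  ⇒  ω_arm = 22/31
ω_out/ω_in = 22/31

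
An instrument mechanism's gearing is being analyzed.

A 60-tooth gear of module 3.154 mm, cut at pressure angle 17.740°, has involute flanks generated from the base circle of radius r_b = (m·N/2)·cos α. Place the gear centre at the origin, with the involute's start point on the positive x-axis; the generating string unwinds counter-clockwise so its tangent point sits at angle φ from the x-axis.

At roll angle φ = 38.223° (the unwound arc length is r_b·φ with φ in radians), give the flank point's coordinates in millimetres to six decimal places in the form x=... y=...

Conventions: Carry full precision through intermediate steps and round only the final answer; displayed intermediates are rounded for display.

x=107.997961 y=8.528197

single-mesh involute tooth geometry (60T wheel at module 3.154)
pitch radius r_p = m·N/2 = 3.154·60/2 = 94.620000
base radius r_b = r_p·cos α = 94.620000·cos 17.740° = 90.120724
roll angle φ = 38.223° = 0.66711720 rad
x = r_b·(cos φ + φ·sin φ) = 107.997961
y = r_b·(sin φ − φ·cos φ) = 8.528197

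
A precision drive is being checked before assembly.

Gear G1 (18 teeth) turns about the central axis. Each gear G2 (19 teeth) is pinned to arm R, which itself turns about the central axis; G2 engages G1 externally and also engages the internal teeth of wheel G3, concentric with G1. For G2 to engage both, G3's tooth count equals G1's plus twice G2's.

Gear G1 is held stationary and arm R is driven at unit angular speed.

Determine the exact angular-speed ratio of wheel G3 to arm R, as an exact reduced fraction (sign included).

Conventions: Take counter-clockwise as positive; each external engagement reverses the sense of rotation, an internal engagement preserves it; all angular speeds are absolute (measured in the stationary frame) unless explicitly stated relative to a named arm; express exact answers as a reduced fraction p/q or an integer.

planetary set (18T centre, 19T on arm, 56T internal) — Willis relation
ring teeth: 18 + 2·19 = 56
18(ω_sun−ω_arm) = −56(ω_ring−ω_arm),  ω_sun = 0, ω_arm = 1
ω_ring = 1 − (18/56)(0−1) = 37/28
ω_out/ω_in = 37/28

37/28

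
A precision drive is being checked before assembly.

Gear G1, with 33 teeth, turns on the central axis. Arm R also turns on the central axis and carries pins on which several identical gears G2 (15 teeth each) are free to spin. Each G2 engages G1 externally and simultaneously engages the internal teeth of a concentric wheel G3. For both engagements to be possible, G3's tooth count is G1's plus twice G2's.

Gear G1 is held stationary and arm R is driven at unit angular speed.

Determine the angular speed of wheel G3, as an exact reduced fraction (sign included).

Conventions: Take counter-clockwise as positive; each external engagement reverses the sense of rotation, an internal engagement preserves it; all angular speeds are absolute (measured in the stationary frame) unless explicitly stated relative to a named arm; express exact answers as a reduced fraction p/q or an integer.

class = planetary set [G3 = 33+2·15 = 63; Willis about the carrier]
ring teeth: 33 + 2·15 = 63
33(ω_sun−ω_arm) = −63(ω_ring−ω_arm),  ω_sun = 0, ω_arm = 1
ω_ring = 1 − (33/63)(0−1) = 32/21
exact speed ratio = 32/21

32/21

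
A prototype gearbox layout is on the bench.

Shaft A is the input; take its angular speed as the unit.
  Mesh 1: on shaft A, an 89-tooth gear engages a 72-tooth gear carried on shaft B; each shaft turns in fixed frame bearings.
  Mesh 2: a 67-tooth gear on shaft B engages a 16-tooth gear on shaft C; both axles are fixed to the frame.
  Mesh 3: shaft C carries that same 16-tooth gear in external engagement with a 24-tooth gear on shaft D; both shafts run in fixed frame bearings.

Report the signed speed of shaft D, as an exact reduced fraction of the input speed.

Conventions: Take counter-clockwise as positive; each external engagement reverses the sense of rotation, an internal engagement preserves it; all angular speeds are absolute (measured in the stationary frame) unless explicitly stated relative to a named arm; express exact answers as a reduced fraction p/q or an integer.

3-mesh fixed-axis compound train (all bearings frame-fixed)
mesh 1 [89T→72T]: |ω|/ω_in = 1×89/72 = 89/72, sense flips to −
mesh 2 [67T→16T]: |ω|/ω_in = (89/72)×67/16 = 5963/1152, sense flips to +
mesh 3 [16T→24T]: |ω|/ω_in = (5963/1152)×16/24 = 5963/1728, sense flips to −
signed output speed (× input speed) = -5963/1728

-5963/1728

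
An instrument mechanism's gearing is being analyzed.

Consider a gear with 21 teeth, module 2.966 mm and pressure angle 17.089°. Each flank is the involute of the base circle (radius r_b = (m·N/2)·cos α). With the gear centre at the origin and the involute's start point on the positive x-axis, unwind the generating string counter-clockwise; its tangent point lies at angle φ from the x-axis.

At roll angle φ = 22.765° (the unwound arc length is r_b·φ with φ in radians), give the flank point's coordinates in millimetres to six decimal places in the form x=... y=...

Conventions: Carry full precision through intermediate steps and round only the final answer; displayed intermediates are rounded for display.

single-mesh involute tooth geometry (21T wheel at module 2.966)
pitch radius r_p = m·N/2 = 2.966·21/2 = 31.143000
base radius r_b = r_p·cos α = 31.143000·cos 17.089° = 29.768019
roll angle φ = 22.765° = 0.39732420 rad
x = r_b·(cos φ + φ·sin φ) = 32.025782
y = r_b·(sin φ − φ·cos φ) = 0.612621

x=32.025782 y=0.612621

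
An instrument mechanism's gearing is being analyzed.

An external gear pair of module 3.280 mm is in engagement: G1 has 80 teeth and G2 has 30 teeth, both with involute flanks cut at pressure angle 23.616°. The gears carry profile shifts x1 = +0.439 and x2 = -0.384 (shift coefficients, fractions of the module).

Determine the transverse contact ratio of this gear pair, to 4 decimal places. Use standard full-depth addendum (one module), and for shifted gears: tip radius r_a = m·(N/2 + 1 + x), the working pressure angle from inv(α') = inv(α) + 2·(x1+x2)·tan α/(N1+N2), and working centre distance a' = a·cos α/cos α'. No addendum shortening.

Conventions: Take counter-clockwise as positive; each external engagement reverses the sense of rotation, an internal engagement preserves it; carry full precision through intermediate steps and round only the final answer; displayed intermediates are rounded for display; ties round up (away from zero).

recognized (one external pair, fixed centres): single-mesh tooth geometry, m = 3.280, N1 = 80, N2 = 30
base radii: r_b1 = 120.212117, r_b2 = 45.079544
tip radii: r_a1 = 135.919920, r_a2 = 51.220480
inv(α') = inv(23.616°) + 2·(+0.439-0.384)·tan α/(80+30) = 0.02548212  ⇒  α' = 23.74624°
a' = a·cos α / cos α' = 180.4000·cos 23.616°/cos 23.74624° = 180.579932
action lengths: √(r_a1²−r_b1²) = 63.429263, √(r_a2²−r_b2²) = 24.318147
base pitch p_b = π·m·cos α = 9.441438
CR = (63.429263 + 24.318147 − 180.579932·sin 23.74624°)/9.441438 = 1.591950
contact ratio ≈ 1.5920

1.5920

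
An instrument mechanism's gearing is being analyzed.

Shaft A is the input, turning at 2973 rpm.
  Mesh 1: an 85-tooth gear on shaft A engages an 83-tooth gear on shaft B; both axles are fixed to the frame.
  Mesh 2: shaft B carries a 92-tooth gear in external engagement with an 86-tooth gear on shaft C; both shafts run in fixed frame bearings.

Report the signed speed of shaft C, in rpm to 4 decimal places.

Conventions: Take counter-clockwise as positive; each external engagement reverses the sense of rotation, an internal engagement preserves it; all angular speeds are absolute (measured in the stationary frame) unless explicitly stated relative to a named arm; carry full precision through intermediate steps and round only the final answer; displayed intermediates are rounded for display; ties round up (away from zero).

+3257.0552 rpm

recognized (3 fixed axles, 2 meshes): fixed-axis compound train
mesh 1 [85T→83T]: ω = 2973.0000×85/83 = 3044.6386 rpm, sense flips to −
mesh 2 [92T→86T]: ω = 3044.6386×92/86 = 3257.0552 rpm, sense flips to +
signed output speed = +3257.0552 rpm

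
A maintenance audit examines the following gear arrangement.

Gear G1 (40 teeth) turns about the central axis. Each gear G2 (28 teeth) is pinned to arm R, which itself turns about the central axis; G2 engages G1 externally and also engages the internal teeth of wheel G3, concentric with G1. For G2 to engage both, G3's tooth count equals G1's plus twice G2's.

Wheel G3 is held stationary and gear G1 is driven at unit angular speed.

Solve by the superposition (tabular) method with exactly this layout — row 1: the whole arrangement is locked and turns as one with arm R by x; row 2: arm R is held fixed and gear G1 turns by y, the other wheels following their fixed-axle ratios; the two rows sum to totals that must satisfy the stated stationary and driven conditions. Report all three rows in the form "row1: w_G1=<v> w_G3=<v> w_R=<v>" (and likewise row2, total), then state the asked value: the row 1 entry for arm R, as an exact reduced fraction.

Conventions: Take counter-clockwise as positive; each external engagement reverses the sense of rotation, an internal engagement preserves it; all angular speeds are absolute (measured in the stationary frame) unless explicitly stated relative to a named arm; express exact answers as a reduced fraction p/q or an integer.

planetary set (40T centre, 28T on arm, 96T internal) — Willis relation
superposition row 1 [locked train]: every member turns x
row 2: sun turns y, ring = −(40/96)·y, arm 0
boundary: total ω_ring = x − (40/96)·y = 0 and total ω_sun = x + y = 1  ⇒  y = 12/17, x = 5/17
row 2 ring = −(40/96)·12/17 = -5/17
totals (row 1 + row 2): sun 5/17 + 12/17 = 1, ring 5/17 + (-5/17) = 0, arm 5/17 + 0 = 5/17
asked cell (row1, arm) = 5/17

row1: w_G1=5/17 w_G3=5/17 w_R=5/17
row2: w_G1=12/17 w_G3=-5/17 w_R=0
total: w_G1=1 w_G3=0 w_R=5/17
asked value: 5/17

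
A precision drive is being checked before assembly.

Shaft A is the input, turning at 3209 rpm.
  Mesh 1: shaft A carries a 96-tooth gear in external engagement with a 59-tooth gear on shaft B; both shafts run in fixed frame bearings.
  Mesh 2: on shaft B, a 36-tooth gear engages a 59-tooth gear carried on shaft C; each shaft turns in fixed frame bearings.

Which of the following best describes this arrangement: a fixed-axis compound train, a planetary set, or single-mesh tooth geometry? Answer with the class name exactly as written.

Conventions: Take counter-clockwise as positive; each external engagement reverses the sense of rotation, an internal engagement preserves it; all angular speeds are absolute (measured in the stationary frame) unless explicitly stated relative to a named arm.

fixed-axis compound train

topology: fixed-axis compound train — 2 meshes, A→C
classification: fixed-axis compound train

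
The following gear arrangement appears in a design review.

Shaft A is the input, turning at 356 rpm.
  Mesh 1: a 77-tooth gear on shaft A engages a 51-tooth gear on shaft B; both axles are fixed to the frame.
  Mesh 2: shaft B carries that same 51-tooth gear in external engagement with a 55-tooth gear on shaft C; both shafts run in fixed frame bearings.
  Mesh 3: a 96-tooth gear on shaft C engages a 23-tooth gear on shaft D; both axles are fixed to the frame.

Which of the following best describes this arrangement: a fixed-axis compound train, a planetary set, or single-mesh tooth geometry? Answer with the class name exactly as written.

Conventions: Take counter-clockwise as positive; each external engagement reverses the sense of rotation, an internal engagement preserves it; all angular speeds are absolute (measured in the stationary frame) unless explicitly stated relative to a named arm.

topology: fixed-axis compound train — 3 meshes, A→D
classification: fixed-axis compound train

fixed-axis compound train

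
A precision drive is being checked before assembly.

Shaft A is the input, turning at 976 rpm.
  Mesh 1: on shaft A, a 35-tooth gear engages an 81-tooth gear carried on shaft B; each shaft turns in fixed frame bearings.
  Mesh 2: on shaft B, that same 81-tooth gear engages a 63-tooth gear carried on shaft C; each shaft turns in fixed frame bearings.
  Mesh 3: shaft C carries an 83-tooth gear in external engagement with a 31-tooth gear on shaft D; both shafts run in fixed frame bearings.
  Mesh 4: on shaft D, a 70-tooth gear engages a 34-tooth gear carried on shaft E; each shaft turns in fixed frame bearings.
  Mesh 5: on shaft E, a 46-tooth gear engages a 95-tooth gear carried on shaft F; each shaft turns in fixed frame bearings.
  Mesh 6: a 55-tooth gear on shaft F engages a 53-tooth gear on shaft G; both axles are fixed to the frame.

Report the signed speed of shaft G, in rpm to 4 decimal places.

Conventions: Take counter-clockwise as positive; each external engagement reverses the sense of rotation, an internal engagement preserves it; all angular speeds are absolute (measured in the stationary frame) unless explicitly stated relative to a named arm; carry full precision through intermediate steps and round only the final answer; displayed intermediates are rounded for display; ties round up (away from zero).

topology: fixed-axis compound train — 6 meshes, A→G
mesh 1 [35T→81T]: ω = 976.0000×35/81 = 421.7284 rpm, sense flips to −
mesh 2 [81T→63T]: ω = 421.7284×81/63 = 542.2222 rpm, sense flips to +
mesh 3 [83T→31T]: ω = 542.2222×83/31 = 1451.7563 rpm, sense flips to −
mesh 4 [70T→34T]: ω = 1451.7563×70/34 = 2988.9100 rpm, sense flips to +
mesh 5 [46T→95T]: ω = 2988.9100×46/95 = 1447.2617 rpm, sense flips to −
mesh 6 [55T→53T]: ω = 1447.2617×55/53 = 1501.8753 rpm, sense flips to +
signed output speed = +1501.8753 rpm

+1501.8753 rpm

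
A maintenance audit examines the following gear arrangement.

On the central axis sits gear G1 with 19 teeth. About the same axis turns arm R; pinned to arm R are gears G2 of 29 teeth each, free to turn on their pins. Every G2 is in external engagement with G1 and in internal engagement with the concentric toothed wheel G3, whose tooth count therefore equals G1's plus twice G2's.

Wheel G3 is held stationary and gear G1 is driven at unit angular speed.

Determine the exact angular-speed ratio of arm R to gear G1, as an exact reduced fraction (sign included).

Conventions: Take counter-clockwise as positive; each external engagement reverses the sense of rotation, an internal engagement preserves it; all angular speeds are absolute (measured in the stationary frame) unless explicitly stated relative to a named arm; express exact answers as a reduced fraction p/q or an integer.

19/96

planetary set (19T centre, 29T on arm, 77T internal) — Willis relation
ring teeth: 19 + 2·29 = 77
19(ω_sun−ω_arm) = −77(ω_ring−ω_arm),  ω_ring = 0, ω_sun = 1
19(1−ω_arm) = −77(0−ω_arm)  ⇒  96·ω_arm = 19  ⇒  ω_arm = 19/96
ω_out/ω_in = 19/96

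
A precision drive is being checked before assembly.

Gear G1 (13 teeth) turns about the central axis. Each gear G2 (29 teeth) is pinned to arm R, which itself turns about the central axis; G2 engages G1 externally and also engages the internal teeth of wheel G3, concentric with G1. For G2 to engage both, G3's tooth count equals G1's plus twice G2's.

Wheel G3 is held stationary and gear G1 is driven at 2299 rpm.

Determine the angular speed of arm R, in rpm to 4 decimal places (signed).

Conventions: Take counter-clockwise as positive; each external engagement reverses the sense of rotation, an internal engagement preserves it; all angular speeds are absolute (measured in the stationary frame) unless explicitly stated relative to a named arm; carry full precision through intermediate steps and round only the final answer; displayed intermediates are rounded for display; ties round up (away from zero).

+355.7976 rpm

recognized (axles ride arm R): planetary set, 13/29/71 teeth
normalise by the input: solve with ω_sun = 1, then scale by 2299 rpm
ring teeth: 13 + 2·29 = 71
13(ω_sun−ω_arm) = −71(ω_ring−ω_arm),  ω_ring = 0, ω_sun = 1
13(1−ω_arm) = −71(0−ω_arm)  ⇒  84·ω_arm = 13  ⇒  ω_arm = 13/84
scale: ω_arm = 13/84 × 2299 rpm = +355.7976 rpm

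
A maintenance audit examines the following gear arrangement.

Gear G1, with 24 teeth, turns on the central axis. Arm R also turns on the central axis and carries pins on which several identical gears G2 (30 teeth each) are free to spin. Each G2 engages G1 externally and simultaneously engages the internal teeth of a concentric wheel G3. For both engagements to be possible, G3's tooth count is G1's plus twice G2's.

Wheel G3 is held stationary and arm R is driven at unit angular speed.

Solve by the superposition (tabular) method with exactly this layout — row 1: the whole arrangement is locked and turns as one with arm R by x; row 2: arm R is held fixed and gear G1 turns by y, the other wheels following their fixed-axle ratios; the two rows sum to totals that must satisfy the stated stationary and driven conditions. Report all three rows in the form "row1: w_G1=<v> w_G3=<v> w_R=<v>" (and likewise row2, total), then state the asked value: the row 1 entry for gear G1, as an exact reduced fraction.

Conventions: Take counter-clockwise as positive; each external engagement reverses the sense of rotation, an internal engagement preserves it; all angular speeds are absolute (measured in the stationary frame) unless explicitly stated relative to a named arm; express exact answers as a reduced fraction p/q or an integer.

topology: planetary set — G1 24T / G2 30T / G3 84T, arm = carrier (Willis)
row 1 — lock + rotate with arm: ω_sun = ω_ring = ω_arm = x
row 2 — arm fixed, fixed-axis ratios: sun y, ring −(24/84)·y, arm 0
boundary: total ω_ring = x − (24/84)·y = 0 and total ω_arm = x = 1  ⇒  y = 7/2, x = 1
row 2 ring = −(24/84)·7/2 = -1
totals (row 1 + row 2): sun 1 + 7/2 = 9/2, ring 1 + (-1) = 0, arm 1 + 0 = 1
asked cell (row1, sun) = 1

row1: w_G1=1 w_G3=1 w_R=1
row2: w_G1=7/2 w_G3=-1 w_R=0
total: w_G1=9/2 w_G3=0 w_R=1
asked value: 1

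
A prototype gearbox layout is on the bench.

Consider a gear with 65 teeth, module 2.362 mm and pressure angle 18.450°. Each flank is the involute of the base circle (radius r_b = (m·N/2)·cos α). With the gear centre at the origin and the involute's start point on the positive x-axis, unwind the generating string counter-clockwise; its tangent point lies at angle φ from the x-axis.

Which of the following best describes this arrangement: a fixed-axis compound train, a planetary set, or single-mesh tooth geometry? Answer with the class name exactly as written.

class = single-mesh tooth geometry [base-circle involute, m = 2.362, 65T]
classification: single-mesh tooth geometry

single-mesh tooth geometry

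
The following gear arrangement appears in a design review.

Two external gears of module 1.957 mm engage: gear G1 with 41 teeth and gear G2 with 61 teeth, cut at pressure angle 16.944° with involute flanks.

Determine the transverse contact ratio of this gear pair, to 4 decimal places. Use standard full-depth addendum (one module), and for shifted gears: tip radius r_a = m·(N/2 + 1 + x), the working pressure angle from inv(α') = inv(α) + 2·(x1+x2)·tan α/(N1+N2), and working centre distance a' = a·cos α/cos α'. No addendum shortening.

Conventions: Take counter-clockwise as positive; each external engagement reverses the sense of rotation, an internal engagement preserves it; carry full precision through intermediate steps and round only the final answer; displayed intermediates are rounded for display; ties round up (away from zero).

1.9386

single-mesh involute tooth geometry (41T engaging 61T at module 1.957)
base radii: r_b1 = 38.376958, r_b2 = 57.097426
tip radii: r_a1 = 42.075500, r_a2 = 61.645500
no profile shift: α' = α, a' = a
action lengths: √(r_a1²−r_b1²) = 17.249834, √(r_a2²−r_b2²) = 23.239011
base pitch p_b = π·m·cos α = 5.881208
CR = (17.249834 + 23.239011 − 99.807000·sin 16.94400°)/5.881208 = 1.938616
contact ratio ≈ 1.9386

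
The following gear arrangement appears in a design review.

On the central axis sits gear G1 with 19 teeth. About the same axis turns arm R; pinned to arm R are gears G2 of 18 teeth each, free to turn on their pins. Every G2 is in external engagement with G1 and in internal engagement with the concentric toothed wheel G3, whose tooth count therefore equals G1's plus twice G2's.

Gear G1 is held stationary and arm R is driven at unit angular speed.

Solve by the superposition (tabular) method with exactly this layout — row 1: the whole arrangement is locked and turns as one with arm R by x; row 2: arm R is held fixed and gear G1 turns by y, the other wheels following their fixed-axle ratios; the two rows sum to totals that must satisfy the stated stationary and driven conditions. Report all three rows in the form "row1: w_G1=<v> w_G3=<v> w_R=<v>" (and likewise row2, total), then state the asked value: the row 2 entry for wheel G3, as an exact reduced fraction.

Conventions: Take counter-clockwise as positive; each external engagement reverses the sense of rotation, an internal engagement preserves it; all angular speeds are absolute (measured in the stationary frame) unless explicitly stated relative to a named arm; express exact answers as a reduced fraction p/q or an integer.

row1: w_G1=1 w_G3=1 w_R=1
row2: w_G1=-1 w_G3=19/55 w_R=0
total: w_G1=0 w_G3=74/55 w_R=1
asked value: 19/55

class = planetary set [G3 = 19+2·18 = 55; Willis about the carrier]
row 1: whole set turns with the arm by x
row 2 — arm fixed, fixed-axis ratios: sun y, ring −(19/55)·y, arm 0
boundary: total ω_sun = x + y = 0 and total ω_arm = x = 1  ⇒  y = -1, x = 1
row 2 ring = −(19/55)·(-1) = 19/55
totals (row 1 + row 2): sun 1 + (-1) = 0, ring 1 + 19/55 = 74/55, arm 1 + 0 = 1
asked cell (row2, ring) = 19/55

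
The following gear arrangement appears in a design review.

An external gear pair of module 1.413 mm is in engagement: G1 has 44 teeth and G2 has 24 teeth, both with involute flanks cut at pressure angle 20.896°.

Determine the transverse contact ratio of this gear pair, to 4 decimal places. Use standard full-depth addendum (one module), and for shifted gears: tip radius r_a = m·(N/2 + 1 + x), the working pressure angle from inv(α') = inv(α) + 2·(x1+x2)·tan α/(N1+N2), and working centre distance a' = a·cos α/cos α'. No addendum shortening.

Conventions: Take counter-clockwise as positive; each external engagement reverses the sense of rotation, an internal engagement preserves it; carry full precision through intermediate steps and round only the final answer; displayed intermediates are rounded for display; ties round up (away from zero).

topology: single-mesh involute geometry — m = 1.413, 44T/24T pair
base radii: r_b1 = 29.041454, r_b2 = 15.840793
tip radii: r_a1 = 32.499000, r_a2 = 18.369000
no profile shift: α' = α, a' = a
action lengths: √(r_a1²−r_b1²) = 14.586944, √(r_a2²−r_b2²) = 9.299969
base pitch p_b = π·m·cos α = 4.147110
CR = (14.586944 + 9.299969 − 48.042000·sin 20.89600°)/4.147110 = 1.628035
contact ratio ≈ 1.6280

1.6280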